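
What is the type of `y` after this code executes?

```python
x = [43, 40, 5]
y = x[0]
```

Indexing list[int] returns int

int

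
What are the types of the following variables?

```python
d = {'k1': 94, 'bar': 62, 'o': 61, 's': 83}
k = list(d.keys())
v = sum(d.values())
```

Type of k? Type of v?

list() converts to list; sum of ints is int

list, int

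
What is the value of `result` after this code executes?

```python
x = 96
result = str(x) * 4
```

x = 96; result = '96969696'

'96969696'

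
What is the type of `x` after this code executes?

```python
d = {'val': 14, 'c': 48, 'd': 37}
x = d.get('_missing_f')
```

dict.get() returns None when key not found

NoneType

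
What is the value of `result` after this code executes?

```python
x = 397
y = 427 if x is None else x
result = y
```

x = 397; y = 397; result = 397

397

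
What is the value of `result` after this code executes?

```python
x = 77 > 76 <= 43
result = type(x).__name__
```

x is bool; result = 'bool'

'bool'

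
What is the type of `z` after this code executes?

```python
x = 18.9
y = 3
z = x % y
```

float % int = float

float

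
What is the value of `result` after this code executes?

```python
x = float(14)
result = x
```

x = 14.0; result = 14.0

14.0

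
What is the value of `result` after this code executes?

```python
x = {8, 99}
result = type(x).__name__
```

x is set; result = 'set'

'set'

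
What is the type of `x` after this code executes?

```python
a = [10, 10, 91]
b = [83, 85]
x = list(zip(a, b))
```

list(zip()) returns a list of tuples

list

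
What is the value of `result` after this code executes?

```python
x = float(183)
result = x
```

x = 183.0; result = 183.0

183.0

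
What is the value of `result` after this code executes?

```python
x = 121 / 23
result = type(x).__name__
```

x is float; result = 'float'

'float'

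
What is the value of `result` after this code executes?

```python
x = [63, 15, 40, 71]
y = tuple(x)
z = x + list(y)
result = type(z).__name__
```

x is list; y is tuple; z is list; result = 'list'

'list'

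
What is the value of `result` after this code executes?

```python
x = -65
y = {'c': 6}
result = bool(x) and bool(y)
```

x = -65; y = {'c': 6}; result = True

True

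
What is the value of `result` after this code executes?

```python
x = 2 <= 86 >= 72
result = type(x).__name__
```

x is bool; result = 'bool'

'bool'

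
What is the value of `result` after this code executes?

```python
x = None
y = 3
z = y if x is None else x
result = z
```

x = None; y = 3; z = 3; result = 3

3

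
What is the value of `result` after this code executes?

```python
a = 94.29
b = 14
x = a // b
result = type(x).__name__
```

a is float; b is int; x is float; result = 'float'

'float'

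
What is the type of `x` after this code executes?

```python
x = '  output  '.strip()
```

str.strip() returns str

str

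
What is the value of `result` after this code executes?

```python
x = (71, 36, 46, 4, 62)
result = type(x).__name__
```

x is tuple; result = 'tuple'

'tuple'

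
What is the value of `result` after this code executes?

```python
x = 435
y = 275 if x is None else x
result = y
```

x = 435; y = 435; result = 435

435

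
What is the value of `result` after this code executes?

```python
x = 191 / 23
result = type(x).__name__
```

x is float; result = 'float'

'float'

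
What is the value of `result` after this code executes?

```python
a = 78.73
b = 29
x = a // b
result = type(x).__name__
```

a is float; b is int; x is float; result = 'float'

'float'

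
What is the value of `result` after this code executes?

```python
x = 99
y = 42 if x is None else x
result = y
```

x = 99; y = 99; result = 99

99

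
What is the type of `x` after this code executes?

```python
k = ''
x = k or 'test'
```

'or' returns first truthy value (str)

str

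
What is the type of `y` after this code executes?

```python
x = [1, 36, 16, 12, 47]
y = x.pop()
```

list.pop() returns the popped element

int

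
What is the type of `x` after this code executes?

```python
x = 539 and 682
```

'and' with truthy values returns last operand (int)

int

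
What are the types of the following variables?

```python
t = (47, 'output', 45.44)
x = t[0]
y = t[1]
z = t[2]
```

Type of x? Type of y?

tuple[0] is int; tuple[1] is str

int, str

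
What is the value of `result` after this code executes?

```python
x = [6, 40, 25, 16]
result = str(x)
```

x = [6, 40, 25, 16]; result = '[6, 40, 25, 16]'

'[6, 40, 25, 16]'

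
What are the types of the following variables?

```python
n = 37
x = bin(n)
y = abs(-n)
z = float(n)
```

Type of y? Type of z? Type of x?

abs() of int returns int; float() returns float; bin() returns str

int, float, str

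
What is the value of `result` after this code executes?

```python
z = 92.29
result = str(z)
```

z = 92.29; result = '92.29'

'92.29'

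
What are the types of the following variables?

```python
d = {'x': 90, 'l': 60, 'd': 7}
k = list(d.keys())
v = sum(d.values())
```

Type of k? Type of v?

list() converts to list; sum of ints is int

list, int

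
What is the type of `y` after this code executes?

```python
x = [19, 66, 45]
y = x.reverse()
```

list.reverse() returns None

NoneType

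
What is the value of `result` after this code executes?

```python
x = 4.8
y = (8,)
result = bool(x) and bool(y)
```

x = 4.8; y = (8,); result = True

True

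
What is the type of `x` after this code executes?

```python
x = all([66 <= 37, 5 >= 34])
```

all() returns bool

bool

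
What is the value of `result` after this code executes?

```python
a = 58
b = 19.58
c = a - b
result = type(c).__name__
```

a is int; b is float; c is float; result = 'float'

'float'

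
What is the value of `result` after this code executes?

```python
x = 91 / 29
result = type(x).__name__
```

x is float; result = 'float'

'float'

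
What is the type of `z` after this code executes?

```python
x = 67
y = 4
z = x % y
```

int % int = int

int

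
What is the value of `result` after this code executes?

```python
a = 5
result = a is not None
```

a = 5; result = True

True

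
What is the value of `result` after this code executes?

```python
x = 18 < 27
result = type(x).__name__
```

x is bool; result = 'bool'

'bool'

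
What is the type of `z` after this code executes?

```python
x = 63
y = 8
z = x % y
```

int % int = int

int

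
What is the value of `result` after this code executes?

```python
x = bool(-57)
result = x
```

x = True; result = True

True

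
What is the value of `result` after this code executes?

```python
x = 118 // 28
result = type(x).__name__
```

x is int; result = 'int'

'int'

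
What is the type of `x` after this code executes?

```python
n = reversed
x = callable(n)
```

callable() returns bool

bool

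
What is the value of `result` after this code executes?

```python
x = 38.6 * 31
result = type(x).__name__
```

x is float; result = 'float'

'float'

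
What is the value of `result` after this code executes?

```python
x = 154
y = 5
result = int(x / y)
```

x = 154; y = 5; result = 30

30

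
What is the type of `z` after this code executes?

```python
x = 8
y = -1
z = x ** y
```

int ** negative = float

float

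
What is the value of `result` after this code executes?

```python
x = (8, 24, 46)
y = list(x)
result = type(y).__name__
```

x is tuple; y is list; result = 'list'

'list'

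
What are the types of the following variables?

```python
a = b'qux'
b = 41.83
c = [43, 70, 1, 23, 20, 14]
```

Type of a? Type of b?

a is assigned a bytes literal (b'...' prefix); b is assigned a number with a decimal point, so it is a float

bytes, float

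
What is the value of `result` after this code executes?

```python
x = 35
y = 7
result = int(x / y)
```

x = 35; y = 7; result = 5

5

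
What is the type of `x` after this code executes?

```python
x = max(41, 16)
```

max() of ints returns int

int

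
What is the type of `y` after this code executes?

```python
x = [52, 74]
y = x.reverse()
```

list.reverse() returns None

NoneType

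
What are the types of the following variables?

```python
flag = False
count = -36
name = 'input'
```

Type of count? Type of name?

count is assigned a bare integer (no decimal point), so it is an int; name is assigned a quoted string literal, so it is a str

int, str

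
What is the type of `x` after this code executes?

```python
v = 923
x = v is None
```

'is' comparison returns bool

bool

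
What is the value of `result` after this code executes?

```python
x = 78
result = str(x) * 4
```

x = 78; result = '78787878'

'78787878'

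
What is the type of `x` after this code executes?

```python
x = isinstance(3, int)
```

isinstance() returns bool

bool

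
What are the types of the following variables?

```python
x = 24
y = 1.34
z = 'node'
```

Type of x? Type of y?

x is assigned a bare integer (no decimal point), so it is an int; y is assigned a number with a decimal point, so it is a float

int, float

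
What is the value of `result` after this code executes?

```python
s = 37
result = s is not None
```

s = 37; result = True

True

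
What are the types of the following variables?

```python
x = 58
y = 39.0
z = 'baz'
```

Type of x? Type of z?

x is assigned a bare integer (no decimal point), so it is an int; z is assigned a quoted string literal, so it is a str

int, str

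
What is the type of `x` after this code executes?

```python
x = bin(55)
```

bin() returns str representation

str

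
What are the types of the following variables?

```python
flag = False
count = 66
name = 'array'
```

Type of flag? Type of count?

flag is assigned the constant False, which has type bool; count is assigned a bare integer (no decimal point), so it is an int

bool, int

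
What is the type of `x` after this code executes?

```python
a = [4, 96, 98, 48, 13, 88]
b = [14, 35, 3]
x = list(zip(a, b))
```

list(zip()) returns a list of tuples

list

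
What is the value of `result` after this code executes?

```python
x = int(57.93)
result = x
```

x = 57; result = 57

57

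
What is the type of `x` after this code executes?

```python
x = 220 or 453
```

'or' returns first truthy value (int)

int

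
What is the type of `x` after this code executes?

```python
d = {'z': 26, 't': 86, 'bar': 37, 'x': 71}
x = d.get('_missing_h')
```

dict.get() returns None when key not found

NoneType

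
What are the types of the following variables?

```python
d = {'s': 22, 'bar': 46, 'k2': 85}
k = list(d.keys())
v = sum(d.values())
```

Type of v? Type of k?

sum of ints is int; list() converts to list

int, list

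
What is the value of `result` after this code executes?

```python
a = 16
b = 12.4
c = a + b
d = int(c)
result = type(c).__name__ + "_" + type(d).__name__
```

a is int; b is float; c is float; d is int; result = 'float_int'

'float_int'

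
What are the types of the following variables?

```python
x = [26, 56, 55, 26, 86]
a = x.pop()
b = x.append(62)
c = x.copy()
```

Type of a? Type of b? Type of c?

pop() returns element; append() returns None; copy() returns list

int, NoneType, list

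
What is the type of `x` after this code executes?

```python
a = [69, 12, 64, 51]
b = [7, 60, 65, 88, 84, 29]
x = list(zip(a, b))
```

list(zip()) returns a list of tuples

list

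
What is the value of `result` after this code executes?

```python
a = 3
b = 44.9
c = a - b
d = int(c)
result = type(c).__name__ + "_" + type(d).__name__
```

a is int; b is float; c is float; d is int; result = 'float_int'

'float_int'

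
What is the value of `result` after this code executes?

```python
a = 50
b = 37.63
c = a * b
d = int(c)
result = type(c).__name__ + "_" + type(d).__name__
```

a is int; b is float; c is float; d is int; result = 'float_int'

'float_int'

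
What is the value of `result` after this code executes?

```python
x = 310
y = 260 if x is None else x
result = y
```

x = 310; y = 310; result = 310

310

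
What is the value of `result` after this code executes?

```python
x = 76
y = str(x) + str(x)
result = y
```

x = 76; y = '7676'; result = '7676'

'7676'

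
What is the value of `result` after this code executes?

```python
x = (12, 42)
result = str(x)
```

x = (12, 42); result = '(12, 42)'

'(12, 42)'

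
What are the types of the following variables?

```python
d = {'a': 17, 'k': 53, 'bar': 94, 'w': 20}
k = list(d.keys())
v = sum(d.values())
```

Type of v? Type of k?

sum of ints is int; list() converts to list

int, list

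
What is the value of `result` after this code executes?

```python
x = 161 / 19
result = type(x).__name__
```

x is float; result = 'float'

'float'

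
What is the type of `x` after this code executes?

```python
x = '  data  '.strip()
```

str.strip() returns str

str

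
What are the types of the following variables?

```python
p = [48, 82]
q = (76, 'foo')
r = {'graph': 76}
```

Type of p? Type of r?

p is assigned a list literal (square brackets); r is assigned a dict literal ({key: value})

list, dict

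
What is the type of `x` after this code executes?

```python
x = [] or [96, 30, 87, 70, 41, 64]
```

'or' returns first truthy value (list)

list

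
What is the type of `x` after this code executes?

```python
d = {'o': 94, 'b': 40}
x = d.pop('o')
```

dict.pop() returns the value

int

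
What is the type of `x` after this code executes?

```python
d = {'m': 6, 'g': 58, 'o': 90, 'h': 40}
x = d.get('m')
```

dict.get() returns value type when found

int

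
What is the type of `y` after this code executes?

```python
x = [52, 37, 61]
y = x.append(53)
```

list.append() returns None (mutates in place)

NoneType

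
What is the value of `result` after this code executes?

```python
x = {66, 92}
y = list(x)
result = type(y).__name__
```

x is set; y is list; result = 'list'

'list'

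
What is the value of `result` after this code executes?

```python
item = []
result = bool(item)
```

item = []; result = False

False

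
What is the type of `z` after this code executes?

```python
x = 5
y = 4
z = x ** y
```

positive int ** positive int = int

int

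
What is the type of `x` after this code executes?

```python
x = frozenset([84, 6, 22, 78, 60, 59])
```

frozenset() returns frozenset

frozenset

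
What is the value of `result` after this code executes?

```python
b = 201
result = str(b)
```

b = 201; result = '201'

'201'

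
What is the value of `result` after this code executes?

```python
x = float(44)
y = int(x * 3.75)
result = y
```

x = 44.0; y = 165; result = 165

165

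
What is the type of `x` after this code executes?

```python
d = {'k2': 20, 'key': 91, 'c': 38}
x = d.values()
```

.values() returns dict_values view

dict_values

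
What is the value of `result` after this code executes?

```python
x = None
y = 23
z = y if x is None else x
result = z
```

x = None; y = 23; z = 23; result = 23

23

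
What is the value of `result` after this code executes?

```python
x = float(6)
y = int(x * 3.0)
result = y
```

x = 6.0; y = 18; result = 18

18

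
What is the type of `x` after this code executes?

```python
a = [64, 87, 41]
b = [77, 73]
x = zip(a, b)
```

zip() returns a zip object

zip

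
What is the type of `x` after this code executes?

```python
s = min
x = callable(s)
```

callable() returns bool

bool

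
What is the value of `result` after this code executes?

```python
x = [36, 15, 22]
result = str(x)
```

x = [36, 15, 22]; result = '[36, 15, 22]'

'[36, 15, 22]'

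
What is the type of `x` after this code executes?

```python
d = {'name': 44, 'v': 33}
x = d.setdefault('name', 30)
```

dict.setdefault() returns the (existing or default) value

int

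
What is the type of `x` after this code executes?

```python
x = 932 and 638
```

'and' with truthy values returns last operand (int)

int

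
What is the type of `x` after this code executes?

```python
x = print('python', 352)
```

print() returns None

NoneType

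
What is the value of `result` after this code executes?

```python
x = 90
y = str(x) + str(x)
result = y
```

x = 90; y = '9090'; result = '9090'

'9090'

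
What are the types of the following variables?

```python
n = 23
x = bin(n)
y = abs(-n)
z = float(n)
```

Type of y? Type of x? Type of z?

abs() of int returns int; bin() returns str; float() returns float

int, str, float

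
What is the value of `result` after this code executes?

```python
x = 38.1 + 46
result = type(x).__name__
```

x is float; result = 'float'

'float'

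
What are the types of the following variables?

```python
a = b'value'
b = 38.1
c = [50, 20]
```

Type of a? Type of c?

a is assigned a bytes literal (b'...' prefix); c is assigned a list literal (square brackets)

bytes, list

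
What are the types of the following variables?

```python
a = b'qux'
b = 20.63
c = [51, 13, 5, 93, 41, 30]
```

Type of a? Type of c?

a is assigned a bytes literal (b'...' prefix); c is assigned a list literal (square brackets)

bytes, list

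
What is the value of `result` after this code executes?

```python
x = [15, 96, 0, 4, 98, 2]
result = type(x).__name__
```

x is list; result = 'list'

'list'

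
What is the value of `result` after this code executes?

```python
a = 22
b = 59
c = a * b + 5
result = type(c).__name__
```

a is int; b is int; c is int; result = 'int'

'int'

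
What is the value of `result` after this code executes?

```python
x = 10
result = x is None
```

x = 10; result = False

False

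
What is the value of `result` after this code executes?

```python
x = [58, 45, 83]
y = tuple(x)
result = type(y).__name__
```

x is list; y is tuple; result = 'tuple'

'tuple'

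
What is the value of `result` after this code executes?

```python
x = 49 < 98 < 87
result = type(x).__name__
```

x is bool; result = 'bool'

'bool'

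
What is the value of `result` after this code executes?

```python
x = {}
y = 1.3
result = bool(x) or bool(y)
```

x = {}; y = 1.3; result = True

True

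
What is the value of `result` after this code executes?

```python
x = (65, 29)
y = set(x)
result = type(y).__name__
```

x is tuple; y is set; result = 'set'

'set'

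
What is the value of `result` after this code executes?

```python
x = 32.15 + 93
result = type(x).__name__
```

x is float; result = 'float'

'float'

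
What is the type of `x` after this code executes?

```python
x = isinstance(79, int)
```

isinstance() returns bool

bool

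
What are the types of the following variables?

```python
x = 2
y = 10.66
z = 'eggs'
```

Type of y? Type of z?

y is assigned a number with a decimal point, so it is a float; z is assigned a quoted string literal, so it is a str

float, str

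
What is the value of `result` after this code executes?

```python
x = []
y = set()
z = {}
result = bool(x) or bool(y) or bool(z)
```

x = []; y = set(); z = {}; result = False

False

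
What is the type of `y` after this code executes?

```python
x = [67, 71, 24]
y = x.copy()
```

list.copy() returns list

list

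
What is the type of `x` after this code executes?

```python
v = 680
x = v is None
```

'is' comparison returns bool

bool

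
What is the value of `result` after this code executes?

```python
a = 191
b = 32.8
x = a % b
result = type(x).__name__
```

a is int; b is float; x is float; result = 'float'

'float'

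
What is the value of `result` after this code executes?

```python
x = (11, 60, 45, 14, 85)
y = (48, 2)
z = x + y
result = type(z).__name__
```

x is tuple; y is tuple; z is tuple; result = 'tuple'

'tuple'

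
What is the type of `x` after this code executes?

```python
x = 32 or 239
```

'or' returns first truthy value (int)

int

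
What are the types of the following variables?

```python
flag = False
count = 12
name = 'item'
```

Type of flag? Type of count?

flag is assigned the constant False, which has type bool; count is assigned a bare integer (no decimal point), so it is an int

bool, int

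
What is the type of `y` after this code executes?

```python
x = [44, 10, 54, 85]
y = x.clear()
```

list.clear() returns None

NoneType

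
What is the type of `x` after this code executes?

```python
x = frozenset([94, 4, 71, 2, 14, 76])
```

frozenset() returns frozenset

frozenset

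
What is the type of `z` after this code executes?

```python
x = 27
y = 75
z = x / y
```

int / int = float

float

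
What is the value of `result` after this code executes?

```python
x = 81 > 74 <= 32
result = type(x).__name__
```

x is bool; result = 'bool'

'bool'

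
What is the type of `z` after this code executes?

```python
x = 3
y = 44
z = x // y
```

int // int = int

int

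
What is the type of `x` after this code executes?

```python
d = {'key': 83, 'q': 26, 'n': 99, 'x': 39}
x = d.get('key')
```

dict.get() returns value type when found

int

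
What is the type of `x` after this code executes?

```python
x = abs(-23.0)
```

abs() of float returns float

float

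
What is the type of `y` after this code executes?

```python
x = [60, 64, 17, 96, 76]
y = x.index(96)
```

list.index() returns int

int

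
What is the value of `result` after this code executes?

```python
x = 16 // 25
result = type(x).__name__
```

x is int; result = 'int'

'int'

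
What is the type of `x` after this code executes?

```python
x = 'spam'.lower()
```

str.lower() returns str

str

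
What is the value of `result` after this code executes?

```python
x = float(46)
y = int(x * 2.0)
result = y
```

x = 46.0; y = 92; result = 92

92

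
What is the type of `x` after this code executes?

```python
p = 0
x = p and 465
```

'and' returns first falsy value (0 is int)

int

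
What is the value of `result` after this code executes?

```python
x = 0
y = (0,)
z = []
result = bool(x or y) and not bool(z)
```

x = 0; y = (0,); z = []; result = True

True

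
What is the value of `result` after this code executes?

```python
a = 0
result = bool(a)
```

a = 0; result = False

False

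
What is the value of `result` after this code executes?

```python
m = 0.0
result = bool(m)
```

m = 0.0; result = False

False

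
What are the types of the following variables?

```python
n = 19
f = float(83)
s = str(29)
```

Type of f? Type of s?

f is assigned the result of calling float(), which returns a float; s is assigned the result of calling str(), which returns a str

float, str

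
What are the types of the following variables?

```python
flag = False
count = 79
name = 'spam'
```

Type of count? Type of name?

count is assigned a bare integer (no decimal point), so it is an int; name is assigned a quoted string literal, so it is a str

int, str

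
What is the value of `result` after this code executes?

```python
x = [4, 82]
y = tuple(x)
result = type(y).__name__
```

x is list; y is tuple; result = 'tuple'

'tuple'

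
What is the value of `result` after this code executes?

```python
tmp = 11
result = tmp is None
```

tmp = 11; result = False

False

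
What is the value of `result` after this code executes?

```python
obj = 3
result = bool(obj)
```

obj = 3; result = True

True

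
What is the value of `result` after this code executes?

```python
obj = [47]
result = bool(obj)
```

obj = [47]; result = True

True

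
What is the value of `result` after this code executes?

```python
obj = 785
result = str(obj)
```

obj = 785; result = '785'

'785'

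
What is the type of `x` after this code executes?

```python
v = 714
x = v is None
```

'is' comparison returns bool

bool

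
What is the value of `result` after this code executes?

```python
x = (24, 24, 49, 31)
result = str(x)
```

x = (24, 24, 49, 31); result = '(24, 24, 49, 31)'

'(24, 24, 49, 31)'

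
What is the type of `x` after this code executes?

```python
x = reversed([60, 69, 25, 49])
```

reversed() on a list returns list_reverseiterator

list_reverseiterator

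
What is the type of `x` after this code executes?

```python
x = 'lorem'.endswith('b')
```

str.endswith() returns bool

bool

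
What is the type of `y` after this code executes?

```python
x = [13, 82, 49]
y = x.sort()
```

list.sort() returns None (mutates in place)

NoneType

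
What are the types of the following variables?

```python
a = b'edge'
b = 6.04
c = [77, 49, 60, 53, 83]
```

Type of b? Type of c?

b is assigned a number with a decimal point, so it is a float; c is assigned a list literal (square brackets)

float, list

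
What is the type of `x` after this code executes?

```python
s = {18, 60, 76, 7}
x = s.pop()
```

Popping from set[int] returns int

int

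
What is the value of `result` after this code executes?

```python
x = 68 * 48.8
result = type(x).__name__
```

x is float; result = 'float'

'float'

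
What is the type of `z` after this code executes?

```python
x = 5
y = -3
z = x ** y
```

int ** negative = float

float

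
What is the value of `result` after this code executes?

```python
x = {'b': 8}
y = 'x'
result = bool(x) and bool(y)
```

x = {'b': 8}; y = 'x'; result = True

True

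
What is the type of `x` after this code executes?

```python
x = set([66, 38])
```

set() constructor returns set

set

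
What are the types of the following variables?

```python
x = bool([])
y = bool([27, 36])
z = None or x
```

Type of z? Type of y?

None or bool returns the bool; bool() returns bool

bool, bool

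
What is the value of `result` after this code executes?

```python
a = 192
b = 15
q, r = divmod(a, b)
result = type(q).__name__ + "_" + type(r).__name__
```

a is int; b is int; q is int; r is int; result = 'int_int'

'int_int'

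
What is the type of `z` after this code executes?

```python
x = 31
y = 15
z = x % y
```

int % int = int

int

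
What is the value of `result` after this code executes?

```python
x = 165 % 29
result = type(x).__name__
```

x is int; result = 'int'

'int'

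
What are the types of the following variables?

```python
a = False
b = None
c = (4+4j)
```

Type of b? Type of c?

b is assigned None, whose type is NoneType; c is assigned (4+4j), an int plus an imaginary literal (j suffix), which evaluates to complex

NoneType, complex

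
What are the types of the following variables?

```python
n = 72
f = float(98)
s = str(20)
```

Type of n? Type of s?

n is assigned a bare integer (no decimal point), so it is an int; s is assigned the result of calling str(), which returns a str

int, str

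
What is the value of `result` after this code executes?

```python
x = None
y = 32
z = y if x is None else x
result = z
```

x = None; y = 32; z = 32; result = 32

32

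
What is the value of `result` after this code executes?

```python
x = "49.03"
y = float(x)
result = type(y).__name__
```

x is str; y is float; result = 'float'

'float'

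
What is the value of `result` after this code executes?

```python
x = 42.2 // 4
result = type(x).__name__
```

x is float; result = 'float'

'float'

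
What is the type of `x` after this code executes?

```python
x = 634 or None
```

'or' returns first truthy value

int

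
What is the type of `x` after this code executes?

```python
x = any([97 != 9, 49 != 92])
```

any() returns bool

bool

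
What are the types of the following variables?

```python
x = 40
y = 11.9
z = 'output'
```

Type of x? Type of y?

x is assigned a bare integer (no decimal point), so it is an int; y is assigned a number with a decimal point, so it is a float

int, float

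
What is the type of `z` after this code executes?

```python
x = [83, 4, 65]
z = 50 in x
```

'in' operator returns bool

bool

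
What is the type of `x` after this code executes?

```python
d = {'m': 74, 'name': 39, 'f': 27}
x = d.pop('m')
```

dict.pop() returns the value

int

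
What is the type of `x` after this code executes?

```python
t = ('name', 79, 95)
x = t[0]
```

Index 0 of tuple is a str literal

str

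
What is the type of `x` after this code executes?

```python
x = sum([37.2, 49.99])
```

sum() of floats returns float

float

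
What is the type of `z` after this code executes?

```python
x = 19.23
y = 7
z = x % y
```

float % int = float

float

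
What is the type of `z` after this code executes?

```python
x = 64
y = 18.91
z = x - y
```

int - float = float

float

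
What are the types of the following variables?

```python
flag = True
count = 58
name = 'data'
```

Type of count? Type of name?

count is assigned a bare integer (no decimal point), so it is an int; name is assigned a quoted string literal, so it is a str

int, str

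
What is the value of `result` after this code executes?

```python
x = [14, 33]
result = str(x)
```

x = [14, 33]; result = '[14, 33]'

'[14, 33]'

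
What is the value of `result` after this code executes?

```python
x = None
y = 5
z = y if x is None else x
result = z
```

x = None; y = 5; z = 5; result = 5

5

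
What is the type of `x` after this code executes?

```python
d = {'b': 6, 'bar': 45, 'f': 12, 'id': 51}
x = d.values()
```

.values() returns dict_values view

dict_values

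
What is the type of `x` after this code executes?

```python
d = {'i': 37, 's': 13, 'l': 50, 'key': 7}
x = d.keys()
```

.keys() returns dict_keys view

dict_keys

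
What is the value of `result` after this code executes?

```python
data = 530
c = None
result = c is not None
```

data = 530; c = None; result = False

False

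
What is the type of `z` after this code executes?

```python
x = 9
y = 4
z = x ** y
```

positive int ** positive int = int

int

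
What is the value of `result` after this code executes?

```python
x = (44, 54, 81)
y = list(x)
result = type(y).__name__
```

x is tuple; y is list; result = 'list'

'list'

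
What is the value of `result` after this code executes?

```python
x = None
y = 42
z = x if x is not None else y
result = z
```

x = None; y = 42; z = 42; result = 42

42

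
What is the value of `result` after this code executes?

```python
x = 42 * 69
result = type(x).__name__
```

x is int; result = 'int'

'int'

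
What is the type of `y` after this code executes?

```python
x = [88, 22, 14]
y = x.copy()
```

list.copy() returns list

list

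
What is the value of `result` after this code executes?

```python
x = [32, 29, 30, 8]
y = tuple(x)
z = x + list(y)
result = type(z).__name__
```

x is list; y is tuple; z is list; result = 'list'

'list'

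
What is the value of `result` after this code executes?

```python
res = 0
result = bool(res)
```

res = 0; result = False

False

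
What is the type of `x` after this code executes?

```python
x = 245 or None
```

'or' returns first truthy value

int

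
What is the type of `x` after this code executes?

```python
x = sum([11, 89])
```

sum() of ints returns int

int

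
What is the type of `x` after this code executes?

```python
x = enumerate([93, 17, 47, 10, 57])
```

enumerate() returns an enumerate object

enumerate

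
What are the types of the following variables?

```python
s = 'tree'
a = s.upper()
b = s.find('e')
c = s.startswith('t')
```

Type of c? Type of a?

startswith() returns bool; upper() returns str

bool, str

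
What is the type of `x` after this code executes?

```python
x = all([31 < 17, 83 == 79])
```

all() returns bool

bool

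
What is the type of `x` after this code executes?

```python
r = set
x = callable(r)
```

callable() returns bool

bool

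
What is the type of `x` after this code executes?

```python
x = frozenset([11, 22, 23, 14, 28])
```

frozenset() returns frozenset

frozenset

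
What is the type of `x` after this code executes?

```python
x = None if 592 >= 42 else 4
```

592 >= 42 is True, so the if branch is taken

NoneType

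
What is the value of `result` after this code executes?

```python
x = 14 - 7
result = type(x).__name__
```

x is int; result = 'int'

'int'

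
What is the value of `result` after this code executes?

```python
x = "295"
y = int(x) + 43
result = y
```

x = '295'; y = 338; result = 338

338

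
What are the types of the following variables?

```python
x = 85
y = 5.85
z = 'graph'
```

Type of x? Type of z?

x is assigned a bare integer (no decimal point), so it is an int; z is assigned a quoted string literal, so it is a str

int, str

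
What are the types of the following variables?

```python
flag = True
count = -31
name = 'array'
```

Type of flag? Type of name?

flag is assigned the constant True, which has type bool; name is assigned a quoted string literal, so it is a str

bool, str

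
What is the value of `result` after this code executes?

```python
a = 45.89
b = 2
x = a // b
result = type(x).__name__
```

a is float; b is int; x is float; result = 'float'

'float'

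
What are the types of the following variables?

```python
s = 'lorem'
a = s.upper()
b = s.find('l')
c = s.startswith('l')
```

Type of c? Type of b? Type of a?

startswith() returns bool; find() returns int; upper() returns str

bool, int, str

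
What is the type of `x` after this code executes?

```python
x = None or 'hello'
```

'or' with None returns the other truthy value (str)

str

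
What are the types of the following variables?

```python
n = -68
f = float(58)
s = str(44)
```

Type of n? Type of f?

n is assigned a bare integer (no decimal point), so it is an int; f is assigned the result of calling float(), which returns a float

int, float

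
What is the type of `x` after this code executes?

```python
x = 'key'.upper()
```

str.upper() returns str

str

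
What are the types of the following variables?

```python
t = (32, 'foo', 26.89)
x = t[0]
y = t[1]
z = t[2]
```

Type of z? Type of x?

tuple[2] is float; tuple[0] is int

float, int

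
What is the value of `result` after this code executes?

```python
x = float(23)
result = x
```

x = 23.0; result = 23.0

23.0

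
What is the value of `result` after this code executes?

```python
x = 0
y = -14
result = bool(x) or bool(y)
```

x = 0; y = -14; result = True

True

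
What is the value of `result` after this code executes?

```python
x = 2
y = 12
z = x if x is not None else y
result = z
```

x = 2; y = 12; z = 2; result = 2

2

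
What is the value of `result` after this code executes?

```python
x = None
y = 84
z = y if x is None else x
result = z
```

x = None; y = 84; z = 84; result = 84

84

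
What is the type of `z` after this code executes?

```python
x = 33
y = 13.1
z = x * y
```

int * float = float

float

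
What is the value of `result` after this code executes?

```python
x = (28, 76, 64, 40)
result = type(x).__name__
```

x is tuple; result = 'tuple'

'tuple'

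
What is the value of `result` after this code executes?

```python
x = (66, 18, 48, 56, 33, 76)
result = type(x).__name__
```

x is tuple; result = 'tuple'

'tuple'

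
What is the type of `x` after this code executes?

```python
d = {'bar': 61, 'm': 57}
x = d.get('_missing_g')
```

dict.get() returns None when key not found

NoneType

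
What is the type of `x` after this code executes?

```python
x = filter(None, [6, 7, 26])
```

filter() returns a filter object

filter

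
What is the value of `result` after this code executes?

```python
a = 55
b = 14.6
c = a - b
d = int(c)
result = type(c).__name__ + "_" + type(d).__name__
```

a is int; b is float; c is float; d is int; result = 'float_int'

'float_int'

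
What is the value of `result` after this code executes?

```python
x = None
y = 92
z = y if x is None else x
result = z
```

x = None; y = 92; z = 92; result = 92

92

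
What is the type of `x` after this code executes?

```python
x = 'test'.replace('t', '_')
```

str.replace() returns str

str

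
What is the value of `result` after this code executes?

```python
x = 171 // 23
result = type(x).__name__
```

x is int; result = 'int'

'int'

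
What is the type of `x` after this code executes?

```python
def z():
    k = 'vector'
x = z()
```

Function without return returns None

NoneType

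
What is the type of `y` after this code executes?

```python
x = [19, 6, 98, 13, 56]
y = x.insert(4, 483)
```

list.insert() returns None

NoneType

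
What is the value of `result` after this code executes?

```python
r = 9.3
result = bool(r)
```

r = 9.3; result = True

True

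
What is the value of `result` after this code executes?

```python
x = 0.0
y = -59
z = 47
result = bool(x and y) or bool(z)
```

x = 0.0; y = -59; z = 47; result = True

True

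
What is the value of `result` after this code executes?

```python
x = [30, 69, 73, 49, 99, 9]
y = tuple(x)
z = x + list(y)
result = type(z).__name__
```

x is list; y is tuple; z is list; result = 'list'

'list'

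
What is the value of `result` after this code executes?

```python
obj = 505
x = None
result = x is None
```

obj = 505; x = None; result = True

True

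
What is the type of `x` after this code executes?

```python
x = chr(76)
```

chr() returns str (single char)

str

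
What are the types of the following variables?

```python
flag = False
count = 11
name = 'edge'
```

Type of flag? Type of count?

flag is assigned the constant False, which has type bool; count is assigned a bare integer (no decimal point), so it is an int

bool, int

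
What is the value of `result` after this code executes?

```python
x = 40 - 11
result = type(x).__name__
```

x is int; result = 'int'

'int'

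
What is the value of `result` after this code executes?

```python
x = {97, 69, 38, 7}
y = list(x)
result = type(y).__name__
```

x is set; y is list; result = 'list'

'list'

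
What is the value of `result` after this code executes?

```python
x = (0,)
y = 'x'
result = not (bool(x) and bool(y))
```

x = (0,); y = 'x'; result = False

False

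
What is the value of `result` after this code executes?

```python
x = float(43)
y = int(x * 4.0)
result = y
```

x = 43.0; y = 172; result = 172

172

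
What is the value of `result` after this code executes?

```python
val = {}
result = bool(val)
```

val = {}; result = False

False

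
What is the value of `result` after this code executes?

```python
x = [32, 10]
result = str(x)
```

x = [32, 10]; result = '[32, 10]'

'[32, 10]'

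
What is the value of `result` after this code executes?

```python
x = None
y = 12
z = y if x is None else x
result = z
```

x = None; y = 12; z = 12; result = 12

12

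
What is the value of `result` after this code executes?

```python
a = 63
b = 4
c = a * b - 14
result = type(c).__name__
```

a is int; b is int; c is int; result = 'int'

'int'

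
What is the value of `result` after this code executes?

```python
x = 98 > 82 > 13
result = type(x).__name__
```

x is bool; result = 'bool'

'bool'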